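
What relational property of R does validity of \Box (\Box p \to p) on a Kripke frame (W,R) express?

Suppose □(□p→p) is valid. Take Rxy and set V(p)={w : Ryw}. Then at y, □p holds; since □(□p→p) at x, □p→p at y, so p at y, i.e. Ryy.
Conversely, on a frame with shift-reflexivity the schema holds at every world under every valuation.
Frame condition: \forall x \forall y (Rxy \to Ryy).

Shift-reflexivity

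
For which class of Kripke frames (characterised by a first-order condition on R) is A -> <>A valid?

This is a form of the T axiom.
It corresponds to reflexivity: forall x Rxx.

reflexivity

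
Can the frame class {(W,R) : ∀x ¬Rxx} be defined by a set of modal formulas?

Not definable by any modal formula

If a class were modally definable it would be closed under surjective bounded morphisms (Goldblatt–Thomason).
The 2-cycle (worlds w0,w1 with w0→w1→w0) is irreflexive, and the map sending every world to a single reflexive point • is a surjective bounded morphism (forth: every edge maps to (•,•); back: every world has a successor). So any modal formula valid on the 2-cycle is also valid on the reflexive point, which is not irreflexive.
So the class is not modally definable.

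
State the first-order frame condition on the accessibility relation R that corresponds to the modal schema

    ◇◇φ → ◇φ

∀x ∀y (xR²y → ∃w (y = w ∧ xRw))

This is a Sahlqvist (Geach-type) schema ◇^2□^0φ → □^0◇^1φ.
First-order correspondent: ∀x ∀y (xR²y → ∃w (y = w ∧ xRw)).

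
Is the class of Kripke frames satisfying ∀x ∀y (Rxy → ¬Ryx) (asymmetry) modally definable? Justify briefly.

Not definable by any modal formula

Any modally definable frame class is closed under surjective bounded morphisms.
The 5-cycle (worlds w0,w1,w2,w3,w4 with w0→w1→w2→w3→w4→w0) is asymmetric. Mapping every world to a single reflexive point • is a surjective bounded morphism, and the reflexive point is not asymmetric (R•• but asymmetry requires ¬R••).
So no modal formula (or set of formulas) defines exactly the asymmetric frames.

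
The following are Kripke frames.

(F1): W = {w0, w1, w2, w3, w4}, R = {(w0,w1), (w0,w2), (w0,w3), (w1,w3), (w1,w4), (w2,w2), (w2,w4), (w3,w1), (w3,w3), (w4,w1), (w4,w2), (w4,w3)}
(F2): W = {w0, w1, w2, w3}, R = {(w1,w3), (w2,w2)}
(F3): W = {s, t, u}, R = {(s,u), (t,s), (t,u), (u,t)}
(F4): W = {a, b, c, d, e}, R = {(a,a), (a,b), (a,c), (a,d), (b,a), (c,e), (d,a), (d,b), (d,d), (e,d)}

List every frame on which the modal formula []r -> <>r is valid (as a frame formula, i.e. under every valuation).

Frame correspondent (Sahlqvist): forall x exists y Rxy — i.e. seriality.
(F1): satisfies the condition.
(F2): fails — world w0 has no successor.
(F3): satisfies the condition.
(F4): satisfies the condition.

(F1), (F3), (F4)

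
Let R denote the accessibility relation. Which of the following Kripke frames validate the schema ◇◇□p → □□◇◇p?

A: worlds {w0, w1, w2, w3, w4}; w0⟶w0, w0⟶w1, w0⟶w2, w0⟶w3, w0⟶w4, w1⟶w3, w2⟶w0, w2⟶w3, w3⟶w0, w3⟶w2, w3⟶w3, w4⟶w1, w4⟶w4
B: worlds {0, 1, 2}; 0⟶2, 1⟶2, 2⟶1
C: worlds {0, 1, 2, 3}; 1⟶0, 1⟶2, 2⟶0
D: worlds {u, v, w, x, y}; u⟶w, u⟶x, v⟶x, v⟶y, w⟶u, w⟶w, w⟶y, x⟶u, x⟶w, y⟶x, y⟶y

D

This is the axiom for a generalized confluence (Geach) condition; its first-order frame correspondent is ∀x ∀y ∀z ((xR²y ∧ xR²z) → ∃w (yRw ∧ zR²w)).
A: fails — w0R²w4, w0R²w1 but no w with w4Rw and w1R²w.
B: fails — 0R²1, 0R²1 but no w with 1Rw and 1R²w.
C: fails — 1R²0, 1R²0 but no w with 0Rw and 0R²w.
D: holds.
Valid on: D.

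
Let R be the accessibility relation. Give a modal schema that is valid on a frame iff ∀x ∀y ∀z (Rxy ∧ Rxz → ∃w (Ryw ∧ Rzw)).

◇□s → □◇s

This is convergence; the standard corresponding axiom is .2: ◇□s → □◇s.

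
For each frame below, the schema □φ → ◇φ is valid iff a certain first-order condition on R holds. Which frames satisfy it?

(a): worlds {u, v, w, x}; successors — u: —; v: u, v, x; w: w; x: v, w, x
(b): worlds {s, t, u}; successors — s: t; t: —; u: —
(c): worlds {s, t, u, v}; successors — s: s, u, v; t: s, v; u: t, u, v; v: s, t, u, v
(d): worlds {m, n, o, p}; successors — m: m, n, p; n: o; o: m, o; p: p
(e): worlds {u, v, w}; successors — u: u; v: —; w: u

(c), (d)

The schema corresponds to seriality: ∀x ∃y Rxy.
(a): fails — world u has no successor.
(b): fails — world t has no successor.
(c): satisfies the condition.
(d): satisfies the condition.
(e): fails — world v has no successor.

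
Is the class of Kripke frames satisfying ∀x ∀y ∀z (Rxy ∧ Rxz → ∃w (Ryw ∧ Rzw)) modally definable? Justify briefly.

Yes — defined by ◇□q → □◇q

The condition is convergence. A defining modal formula is ◇□q → □◇q.
Suppose ◇□q→□◇q is valid. Take Rxy, Rxz and set V(q)={w : Ryw}. Then □q at y so ◇□q at x, so □◇q at x, so ◇q at z, giving w with Rzw and Ryw.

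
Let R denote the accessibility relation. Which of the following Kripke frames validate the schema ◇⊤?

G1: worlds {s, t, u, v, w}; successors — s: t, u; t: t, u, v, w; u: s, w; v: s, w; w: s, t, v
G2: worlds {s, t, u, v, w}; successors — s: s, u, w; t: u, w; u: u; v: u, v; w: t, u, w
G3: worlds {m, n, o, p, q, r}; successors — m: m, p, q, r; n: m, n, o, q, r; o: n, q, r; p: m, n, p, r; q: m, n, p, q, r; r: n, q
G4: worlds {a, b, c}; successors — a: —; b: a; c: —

G1, G2, G3

Frame correspondent (Sahlqvist): ∀x ∃y Rxy — i.e. seriality.
G1: ✓.
G2: ✓.
G3: ✓.
G4: fails — world a has no successor.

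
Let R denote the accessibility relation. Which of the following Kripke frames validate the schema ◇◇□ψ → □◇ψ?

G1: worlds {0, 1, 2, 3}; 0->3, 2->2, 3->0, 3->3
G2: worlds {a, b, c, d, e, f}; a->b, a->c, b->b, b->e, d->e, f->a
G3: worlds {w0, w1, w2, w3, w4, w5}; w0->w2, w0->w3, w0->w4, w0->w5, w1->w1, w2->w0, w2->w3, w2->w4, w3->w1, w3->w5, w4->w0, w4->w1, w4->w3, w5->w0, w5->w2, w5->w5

G1

This is the axiom for a generalized confluence (Geach) condition; its first-order frame correspondent is ∀x ∀y ∀z ((xR²y ∧ xRz) → ∃w (yRw ∧ zRw)).
G1: condition met.
G2: fails — aR²b, aRc but no w with bRw and cRw.
G3: fails — w0R²w1, w0Rw2 but no w with w1Rw and w2Rw.
Valid on: G1.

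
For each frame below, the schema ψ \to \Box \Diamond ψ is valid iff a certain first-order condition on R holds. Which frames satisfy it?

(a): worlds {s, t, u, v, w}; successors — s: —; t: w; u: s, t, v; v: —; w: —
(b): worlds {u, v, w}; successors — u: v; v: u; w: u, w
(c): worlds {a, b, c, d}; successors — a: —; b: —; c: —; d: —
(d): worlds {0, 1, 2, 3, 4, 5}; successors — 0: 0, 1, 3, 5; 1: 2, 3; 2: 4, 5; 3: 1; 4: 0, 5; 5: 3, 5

This is the axiom for symmetry; its first-order frame correspondent is \forall x \forall y (Rxy \to Ryx).
(a): fails — Rus but not Rsu.
(b): fails — Rwu but not Ruw.
(c): condition met.
(d): fails — R12 but not R21.
Valid on: (c).

(c)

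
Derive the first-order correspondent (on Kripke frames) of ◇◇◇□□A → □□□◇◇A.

∀x ∀y ∀z ((xR³y ∧ xR³z) → ∃w (yR²w ∧ zR²w))

This is a Sahlqvist (Geach-type) schema ◇^3□^2A → □^3◇^2A.
First-order correspondent: ∀x ∀y ∀z ((xR³y ∧ xR³z) → ∃w (yR²w ∧ zR²w)).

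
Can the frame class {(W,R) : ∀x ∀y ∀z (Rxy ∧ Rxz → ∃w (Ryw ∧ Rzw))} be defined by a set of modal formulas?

Definable; ◇□r → □◇r defines it

The condition is convergence. A defining modal formula is ◇□r → □◇r.
Suppose ◇□r→□◇r is valid. Take Rxy, Rxz and set V(r)={w : Ryw}. Then □r at y so ◇□r at x, so □◇r at x, so ◇r at z, giving w with Rzw and Ryw.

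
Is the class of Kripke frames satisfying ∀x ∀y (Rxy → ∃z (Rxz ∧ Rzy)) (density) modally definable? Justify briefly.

Yes: it is density, defined by the C4 schema □□p → □p.
Suppose □□p→□p is valid. Take Rxy and set V(p)={w : xR²w}. Then □□p at x, so □p at x, so p at y, i.e. ∃z(Rxz∧Rzy).

Yes, by □□p → □p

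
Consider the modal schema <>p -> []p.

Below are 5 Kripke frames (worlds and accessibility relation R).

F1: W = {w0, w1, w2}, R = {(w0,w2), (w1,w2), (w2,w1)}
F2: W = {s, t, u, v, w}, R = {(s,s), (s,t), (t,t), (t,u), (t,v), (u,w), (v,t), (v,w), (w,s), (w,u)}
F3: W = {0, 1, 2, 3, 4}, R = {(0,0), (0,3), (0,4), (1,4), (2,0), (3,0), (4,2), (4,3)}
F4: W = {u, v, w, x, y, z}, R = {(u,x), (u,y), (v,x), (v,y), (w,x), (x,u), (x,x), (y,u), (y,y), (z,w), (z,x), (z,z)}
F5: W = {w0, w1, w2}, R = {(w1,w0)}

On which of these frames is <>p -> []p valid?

This is the axiom for partial functionality; its first-order frame correspondent is forall x forall y forall z (Rxy & Rxz -> y = z).
F1: satisfies the condition.
F2: fails — s sees both s and t.
F3: fails — 0 sees both 0 and 3.
F4: fails — u sees both x and y.
F5: satisfies the condition.

F1, F5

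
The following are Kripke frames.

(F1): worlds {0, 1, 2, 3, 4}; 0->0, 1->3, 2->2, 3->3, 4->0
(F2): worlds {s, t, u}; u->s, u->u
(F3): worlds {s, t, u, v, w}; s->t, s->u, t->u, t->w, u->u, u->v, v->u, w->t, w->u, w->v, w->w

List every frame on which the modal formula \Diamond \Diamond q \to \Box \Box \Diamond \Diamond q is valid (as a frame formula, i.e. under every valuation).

(F1)

The schema corresponds to a generalized confluence (Geach) condition: \forall x \forall y \forall z ((x R^2 y \wedge x R^2 z) \to \exists w (y = w \wedge z R^2 w)).
(F1): holds.
(F2): fails — uR²s, uR²s but no w with s=w and sR²w.
(F3): fails — sR²w, sR²u but no w* with w=w* and uR²w*.
Valid on: (F1).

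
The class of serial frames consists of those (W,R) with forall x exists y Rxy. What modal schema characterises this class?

□ψ → ◇ψ

The condition is seriality. The D schema □ψ → ◇ψ defines it.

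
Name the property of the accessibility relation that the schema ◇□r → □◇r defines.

convergence: ∀x ∀y ∀z (Rxy ∧ Rxz → ∃w (Ryw ∧ Rzw))

This is the .2 axiom.
Its frame correspondent is convergence — ∀x ∀y ∀z (Rxy ∧ Rxz → ∃w (Ryw ∧ Rzw)).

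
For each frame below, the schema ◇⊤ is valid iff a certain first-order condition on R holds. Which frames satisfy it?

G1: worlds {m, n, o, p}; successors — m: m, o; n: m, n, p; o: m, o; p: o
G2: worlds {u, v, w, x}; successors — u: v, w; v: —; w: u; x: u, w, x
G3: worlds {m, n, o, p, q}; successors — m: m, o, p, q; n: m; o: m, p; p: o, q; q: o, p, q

This is the axiom for seriality; its first-order frame correspondent is ∀x ∃y Rxy.
G1: condition met.
G2: fails — world v has no successor.
G3: condition met.
Valid on: G1, G3.

G1, G3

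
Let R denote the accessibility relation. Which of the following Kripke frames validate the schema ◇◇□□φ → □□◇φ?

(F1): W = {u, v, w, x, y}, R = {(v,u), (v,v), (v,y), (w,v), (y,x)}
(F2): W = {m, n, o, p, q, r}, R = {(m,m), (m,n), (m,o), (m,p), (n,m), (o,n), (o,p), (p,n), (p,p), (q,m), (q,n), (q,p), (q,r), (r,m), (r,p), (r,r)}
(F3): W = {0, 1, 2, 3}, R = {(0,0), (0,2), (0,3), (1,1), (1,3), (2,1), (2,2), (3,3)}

(F2)

Frame correspondent (Sahlqvist): ∀x ∀y ∀z ((xR²y ∧ xR²z) → ∃w (yR²w ∧ zRw)) — i.e. a generalized confluence (Geach) condition.
(F1): fails — vR²u, vR²u but no t with uR²t and uRt.
(F2): satisfies the condition.
(F3): fails — 0R²3, 0R²2 but no w with 3R²w and 2Rw.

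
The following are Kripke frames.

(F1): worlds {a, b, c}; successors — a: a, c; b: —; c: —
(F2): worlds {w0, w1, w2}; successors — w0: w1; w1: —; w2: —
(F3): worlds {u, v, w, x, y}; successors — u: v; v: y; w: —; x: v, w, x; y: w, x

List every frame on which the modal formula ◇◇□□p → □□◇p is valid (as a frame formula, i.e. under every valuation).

(F2)

The schema corresponds to a generalized confluence (Geach) condition: ∀x ∀y ∀z ((xR²y ∧ xR²z) → ∃w (yR²w ∧ zRw)).
(F1): fails — aR²a, aR²c but no w with aR²w and cRw.
(F2): ✓.
(F3): fails — vR²w, vR²w but no t with wR²t and wRt.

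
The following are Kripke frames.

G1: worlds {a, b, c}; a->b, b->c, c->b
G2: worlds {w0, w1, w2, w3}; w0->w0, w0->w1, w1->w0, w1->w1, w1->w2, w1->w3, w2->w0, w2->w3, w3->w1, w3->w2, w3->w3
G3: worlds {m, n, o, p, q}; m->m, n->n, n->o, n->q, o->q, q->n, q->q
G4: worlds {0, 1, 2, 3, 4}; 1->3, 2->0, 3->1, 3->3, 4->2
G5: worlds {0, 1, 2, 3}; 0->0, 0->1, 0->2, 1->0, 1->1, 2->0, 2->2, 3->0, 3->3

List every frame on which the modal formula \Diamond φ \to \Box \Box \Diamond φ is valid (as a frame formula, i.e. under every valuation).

The schema corresponds to a generalized confluence (Geach) condition: \forall x \forall y \forall z ((xRy \wedge x R^2 z) \to \exists w (y = w \wedge zRw)).
G1: condition met.
G2: fails — w0Rw0, w0R²w3 but no w with w0=w and w3Rw.
G3: fails — nRn, nR²o but no w with n=w and oRw.
G4: fails — 3R1, 3R²1 but no w with 1=w and 1Rw.
G5: fails — 0R1, 0R²2 but no w with 1=w and 2Rw.
Valid on: G1.

G1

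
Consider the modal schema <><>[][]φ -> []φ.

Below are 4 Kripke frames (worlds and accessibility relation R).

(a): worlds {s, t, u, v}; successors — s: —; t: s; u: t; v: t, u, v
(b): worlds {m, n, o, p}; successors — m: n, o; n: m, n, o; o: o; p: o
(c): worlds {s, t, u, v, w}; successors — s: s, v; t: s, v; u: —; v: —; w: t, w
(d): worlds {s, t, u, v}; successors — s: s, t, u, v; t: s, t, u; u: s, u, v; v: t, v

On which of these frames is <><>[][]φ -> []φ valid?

(d)

The schema corresponds to a generalized confluence (Geach) condition: forall x forall y forall z ((x R^2 y & xRz) -> exists w (y R^2 w & z = w)).
(a): fails — uR²s, uRt but no w with sR²w and t=w.
(b): fails — mR²o, mRn but no w with oR²w and n=w.
(c): fails — sR²v, sRs but no w* with vR²w* and s=w*.
(d): condition met.
Valid on: (d).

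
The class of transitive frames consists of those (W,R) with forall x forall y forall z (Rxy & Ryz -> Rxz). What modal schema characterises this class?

A defining formula is □r → □□r (the 4 axiom).
Suppose □r→□□r is valid. Take Rxy, Ryz and set V(r)={w : Rxw}. Then □r at x, so □□r at x, so □r at y, so r at z, i.e. Rxz.

□r → □□r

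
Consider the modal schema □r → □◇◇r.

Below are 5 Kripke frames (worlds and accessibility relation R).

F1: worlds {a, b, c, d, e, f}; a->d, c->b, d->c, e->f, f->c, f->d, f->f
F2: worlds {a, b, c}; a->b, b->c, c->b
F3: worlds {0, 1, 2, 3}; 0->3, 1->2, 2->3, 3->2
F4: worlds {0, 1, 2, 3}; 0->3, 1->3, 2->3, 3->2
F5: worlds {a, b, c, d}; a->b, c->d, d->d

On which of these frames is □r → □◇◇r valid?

This is the axiom for a generalized confluence (Geach) condition; its first-order frame correspondent is ∀x ∀z (xRz → ∃w (xRw ∧ zR²w)).
F1: fails — aRd but no w with aRw and dR²w.
F2: holds.
F3: holds.
F4: holds.
F5: fails — aRb but no w with aRw and bR²w.
Valid on: F2, F3, F4.

F2, F3, F4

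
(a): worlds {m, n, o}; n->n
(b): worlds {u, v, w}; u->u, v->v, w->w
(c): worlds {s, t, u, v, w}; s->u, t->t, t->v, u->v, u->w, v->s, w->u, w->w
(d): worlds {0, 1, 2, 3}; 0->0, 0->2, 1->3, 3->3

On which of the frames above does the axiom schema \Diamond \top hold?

The schema corresponds to seriality: \forall x \exists y Rxy.
(a): fails — world m has no successor.
(b): satisfies the condition.
(c): satisfies the condition.
(d): fails — world 2 has no successor.

(b), (c)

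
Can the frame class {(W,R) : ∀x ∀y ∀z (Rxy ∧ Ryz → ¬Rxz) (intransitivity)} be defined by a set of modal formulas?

Modal frame validity is preserved under surjective bounded morphisms.
The 7-cycle (worlds a,b,c,d,e,f,g with a→b→c→d→e→f→g→a) is intransitive. Mapping every world to a single reflexive point • is a surjective bounded morphism; the reflexive point is not intransitive (R••∧R•• but R••).
Hence intransitivity is not modally definable.

Not modally definable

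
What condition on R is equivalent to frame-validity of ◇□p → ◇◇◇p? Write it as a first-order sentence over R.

∀x ∀y (xRy → ∃w (yRw ∧ xR³w))

This is a Sahlqvist (Geach-type) schema ◇^1□^1p → □^0◇^3p.
Minimal-valuation argument: fix x; take any y with xR^1y and any z with xR^0z. Set V(p) to the set of worlds R-reachable from y in exactly 1 step. Then □^1p holds at y, so the antecedent holds at x; validity forces ◇^3p at z, giving a w with zR^3w and yR^1w.
First-order correspondent: ∀x ∀y (xRy → ∃w (yRw ∧ xR³w)).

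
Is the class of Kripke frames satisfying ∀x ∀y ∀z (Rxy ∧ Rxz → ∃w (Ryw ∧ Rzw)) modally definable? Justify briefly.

The condition is convergence. A defining modal formula is ◇□p → □◇p.

Yes, by ◇□p → □◇p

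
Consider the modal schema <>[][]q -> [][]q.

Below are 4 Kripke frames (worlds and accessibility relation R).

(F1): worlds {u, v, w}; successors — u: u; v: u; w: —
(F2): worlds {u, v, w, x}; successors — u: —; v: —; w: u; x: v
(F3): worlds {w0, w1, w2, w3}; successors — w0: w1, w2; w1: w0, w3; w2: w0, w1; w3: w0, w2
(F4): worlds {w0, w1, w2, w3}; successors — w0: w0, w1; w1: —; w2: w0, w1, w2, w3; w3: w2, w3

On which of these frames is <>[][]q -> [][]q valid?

The schema corresponds to a generalized confluence (Geach) condition: forall x forall y forall z ((xRy & x R^2 z) -> exists w (y R^2 w & z = w)).
(F1): condition met.
(F2): condition met.
(F3): fails — w0Rw1, w0R²w3 but no w with w1R²w and w3=w.
(F4): fails — w0Rw1, w0R²w0 but no w with w1R²w and w0=w.

(F1), (F2)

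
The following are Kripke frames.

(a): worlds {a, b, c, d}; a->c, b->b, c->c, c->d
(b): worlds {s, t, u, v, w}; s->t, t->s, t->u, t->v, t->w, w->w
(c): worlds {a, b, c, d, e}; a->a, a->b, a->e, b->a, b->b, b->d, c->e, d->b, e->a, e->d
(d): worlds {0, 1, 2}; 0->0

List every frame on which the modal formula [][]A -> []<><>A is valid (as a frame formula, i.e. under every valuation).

(c), (d)

Frame correspondent (Sahlqvist): forall x forall z (xRz -> exists w (x R^2 w & z R^2 w)) — i.e. a generalized confluence (Geach) condition.
(a): fails — cRd but no w with cR²w and dR²w.
(b): fails — tRu but no w* with tR²w* and uR²w*.
(c): satisfies the condition.
(d): satisfies the condition.
Valid on: (c), (d).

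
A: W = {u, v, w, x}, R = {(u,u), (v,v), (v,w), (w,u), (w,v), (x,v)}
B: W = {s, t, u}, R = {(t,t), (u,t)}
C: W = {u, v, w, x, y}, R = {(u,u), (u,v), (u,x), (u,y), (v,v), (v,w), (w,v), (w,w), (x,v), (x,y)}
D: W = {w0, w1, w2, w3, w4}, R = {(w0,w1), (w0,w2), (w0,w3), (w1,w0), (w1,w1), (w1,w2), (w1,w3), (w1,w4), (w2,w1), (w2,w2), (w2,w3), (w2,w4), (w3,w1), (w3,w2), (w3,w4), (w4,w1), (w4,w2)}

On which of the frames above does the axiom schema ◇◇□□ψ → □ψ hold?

Frame correspondent (Sahlqvist): ∀x ∀y ∀z ((xR²y ∧ xRz) → ∃w (yR²w ∧ z = w)) — i.e. a generalized confluence (Geach) condition.
A: fails — vR²u, vRv but no t with uR²t and v=t.
B: condition met.
C: fails — uR²v, uRu but no t with vR²t and u=t.
D: condition met.
Valid on: B, D.

B, D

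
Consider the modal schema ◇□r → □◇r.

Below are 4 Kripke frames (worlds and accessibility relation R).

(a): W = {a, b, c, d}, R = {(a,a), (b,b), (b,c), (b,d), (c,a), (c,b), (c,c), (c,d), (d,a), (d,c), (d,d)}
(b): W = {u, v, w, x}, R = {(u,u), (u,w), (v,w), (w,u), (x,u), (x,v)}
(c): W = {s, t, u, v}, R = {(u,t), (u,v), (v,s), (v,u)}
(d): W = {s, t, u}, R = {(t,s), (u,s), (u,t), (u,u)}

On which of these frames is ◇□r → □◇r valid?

Frame correspondent (Sahlqvist): ∀x ∀y ∀z (Rxy ∧ Rxz → ∃w (Ryw ∧ Rzw)) — i.e. convergence.
(a): fails — Rcb and Rca but b and a have no common successor.
(b): holds.
(c): fails — Ruv and Rut but v and t have no common successor.
(d): fails — Rts and Rts but s and s have no common successor.
Valid on: (b).

(b)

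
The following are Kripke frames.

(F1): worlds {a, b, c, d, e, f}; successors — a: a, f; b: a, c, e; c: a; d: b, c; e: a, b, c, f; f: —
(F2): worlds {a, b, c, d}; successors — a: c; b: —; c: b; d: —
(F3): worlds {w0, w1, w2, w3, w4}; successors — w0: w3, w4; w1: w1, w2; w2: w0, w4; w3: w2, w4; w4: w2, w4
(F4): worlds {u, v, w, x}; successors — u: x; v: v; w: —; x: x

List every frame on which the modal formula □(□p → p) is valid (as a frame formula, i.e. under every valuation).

(F4)

This is the axiom for shift-reflexivity; its first-order frame correspondent is ∀x ∀y (Rxy → Ryy).
(F1): fails — Rbc but not Rcc.
(F2): fails — Rac but not Rcc.
(F3): fails — Rw1w2 but not Rw2w2.
(F4): condition met.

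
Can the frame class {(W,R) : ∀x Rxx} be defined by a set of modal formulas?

Yes, by □q → q

This is a Sahlqvist condition; the T axiom □q → q defines it.
Suppose □q→q is valid. At any x set V(q)={w : Rxw}. Then □q holds at x, so q holds at x, i.e. Rxx.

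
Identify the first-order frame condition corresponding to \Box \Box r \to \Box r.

Suppose □□r→□r is valid. Take Rxy and set V(r)={w : xR²w}. Then □□r at x, so □r at x, so r at y, i.e. ∃z(Rxz∧Rzy).
Conversely, any frame satisfying \forall x \forall y (Rxy \to \exists z (Rxz \wedge Rzy)) validates the schema.
Frame condition: \forall x \forall y (Rxy \to \exists z (Rxz \wedge Rzy)).

density: \forall x \forall y (Rxy \to \exists z (Rxz \wedge Rzy))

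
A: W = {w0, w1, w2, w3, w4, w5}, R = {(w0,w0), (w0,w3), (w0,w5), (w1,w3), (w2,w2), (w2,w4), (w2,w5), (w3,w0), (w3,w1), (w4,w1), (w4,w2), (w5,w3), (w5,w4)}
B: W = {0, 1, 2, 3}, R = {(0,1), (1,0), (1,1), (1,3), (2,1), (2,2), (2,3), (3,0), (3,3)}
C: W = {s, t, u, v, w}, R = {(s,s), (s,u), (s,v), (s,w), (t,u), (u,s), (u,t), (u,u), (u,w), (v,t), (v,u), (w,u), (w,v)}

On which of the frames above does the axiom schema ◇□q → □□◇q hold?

C

The schema corresponds to a generalized confluence (Geach) condition: ∀x ∀y ∀z ((xRy ∧ xR²z) → ∃w (yRw ∧ zRw)).
A: fails — w0Rw0, w0R²w4 but no w with w0Rw and w4Rw.
B: fails — 1R0, 1R²3 but no w with 0Rw and 3Rw.
C: holds.
Valid on: C.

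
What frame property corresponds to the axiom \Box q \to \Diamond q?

Suppose □q→◇q is valid. At any x set V(q)=W. Then □q at x, so ◇q at x, so x has a successor.
The converse is a direct semantic check.
So the correspondent is seriality.

Seriality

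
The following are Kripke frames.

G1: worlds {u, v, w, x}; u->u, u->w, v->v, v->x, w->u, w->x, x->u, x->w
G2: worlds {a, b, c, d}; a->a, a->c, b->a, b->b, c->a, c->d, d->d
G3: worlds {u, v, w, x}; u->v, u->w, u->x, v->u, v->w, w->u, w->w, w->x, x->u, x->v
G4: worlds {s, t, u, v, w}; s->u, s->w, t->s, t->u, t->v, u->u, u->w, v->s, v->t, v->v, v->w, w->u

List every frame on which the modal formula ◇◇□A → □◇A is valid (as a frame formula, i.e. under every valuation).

G3

This is the axiom for a generalized confluence (Geach) condition; its first-order frame correspondent is ∀x ∀y ∀z ((xR²y ∧ xRz) → ∃w (yRw ∧ zRw)).
G1: fails — vR²u, vRv but no t with uRt and vRt.
G2: fails — aR²d, aRa but no w with dRw and aRw.
G3: satisfies the condition.
G4: fails — tR²w, tRv but no w* with wRw* and vRw*.
Valid on: G3.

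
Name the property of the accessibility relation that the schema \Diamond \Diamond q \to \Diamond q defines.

Transitivity

This schema is equivalent to the 4 axiom □q → □□q.
Its frame correspondent is transitivity — \forall x \forall y \forall z (Rxy \wedge Ryz \to Rxz).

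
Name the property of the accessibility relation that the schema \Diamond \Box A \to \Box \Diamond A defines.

convergence

Suppose ◇□A→□◇A is valid. Take Rxy, Rxz and set V(A)={w : Ryw}. Then □A at y so ◇□A at x, so □◇A at x, so ◇A at z, giving w with Rzw and Ryw.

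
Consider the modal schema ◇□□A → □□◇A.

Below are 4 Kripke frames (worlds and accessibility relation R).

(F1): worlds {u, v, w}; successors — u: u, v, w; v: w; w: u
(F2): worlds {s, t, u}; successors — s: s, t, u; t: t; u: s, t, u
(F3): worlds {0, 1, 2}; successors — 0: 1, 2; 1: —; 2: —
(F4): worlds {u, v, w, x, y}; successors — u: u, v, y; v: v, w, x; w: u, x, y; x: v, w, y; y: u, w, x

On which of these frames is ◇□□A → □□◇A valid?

(F2), (F3), (F4)

The schema corresponds to a generalized confluence (Geach) condition: ∀x ∀y ∀z ((xRy ∧ xR²z) → ∃w (yR²w ∧ zRw)).
(F1): fails — uRv, uR²v but no t with vR²t and vRt.
(F2): ✓.
(F3): ✓.
(F4): ✓.
Valid on: (F2), (F3), (F4).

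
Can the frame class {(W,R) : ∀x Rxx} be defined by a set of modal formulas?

Definable; □r → r defines it

The condition is reflexivity. A defining modal formula is □r → r.
Suppose □r→r is valid. At any x set V(r)={w : Rxw}. Then □r holds at x, so r holds at x, i.e. Rxx.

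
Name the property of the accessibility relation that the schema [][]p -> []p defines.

density

Suppose □□p→□p is valid. Take Rxy and set V(p)={w : xR²w}. Then □□p at x, so □p at x, so p at y, i.e. ∃z(Rxz∧Rzy).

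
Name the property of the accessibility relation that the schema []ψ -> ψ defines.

Reflexivity

This is the T axiom.
It corresponds to reflexivity: forall x Rxx.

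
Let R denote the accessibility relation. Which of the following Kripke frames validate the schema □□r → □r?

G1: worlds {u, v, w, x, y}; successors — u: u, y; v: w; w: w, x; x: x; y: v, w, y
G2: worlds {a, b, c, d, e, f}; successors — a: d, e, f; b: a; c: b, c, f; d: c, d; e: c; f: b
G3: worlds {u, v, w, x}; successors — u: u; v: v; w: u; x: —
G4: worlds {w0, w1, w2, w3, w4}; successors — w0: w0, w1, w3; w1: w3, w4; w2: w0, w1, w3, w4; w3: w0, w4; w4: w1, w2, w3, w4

The schema corresponds to density: ∀x ∀y (Rxy → ∃z (Rxz ∧ Rzy)).
G1: satisfies the condition.
G2: fails — Rae but no z with Raz and Rze.
G3: satisfies the condition.
G4: satisfies the condition.
Valid on: G1, G3, G4.

G1, G3, G4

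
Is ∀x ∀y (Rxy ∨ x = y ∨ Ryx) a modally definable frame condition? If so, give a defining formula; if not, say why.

Not modally definable

If a class were modally definable it would be closed under disjoint unions (Goldblatt–Thomason).
Take 2 disjoint single-world reflexive frames: each is trivially connected, but their disjoint union has 2 worlds with no edge between distinct components, so it is not connected.
So the class is not modally definable.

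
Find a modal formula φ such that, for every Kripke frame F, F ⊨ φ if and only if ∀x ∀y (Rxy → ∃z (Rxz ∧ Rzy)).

□□ψ → □ψ

This is density; the standard corresponding axiom is C4: □□ψ → □ψ.
Suppose □□ψ→□ψ is valid. Take Rxy and set V(ψ)={w : xR²w}. Then □□ψ at x, so □ψ at x, so ψ at y, i.e. ∃z(Rxz∧Rzy).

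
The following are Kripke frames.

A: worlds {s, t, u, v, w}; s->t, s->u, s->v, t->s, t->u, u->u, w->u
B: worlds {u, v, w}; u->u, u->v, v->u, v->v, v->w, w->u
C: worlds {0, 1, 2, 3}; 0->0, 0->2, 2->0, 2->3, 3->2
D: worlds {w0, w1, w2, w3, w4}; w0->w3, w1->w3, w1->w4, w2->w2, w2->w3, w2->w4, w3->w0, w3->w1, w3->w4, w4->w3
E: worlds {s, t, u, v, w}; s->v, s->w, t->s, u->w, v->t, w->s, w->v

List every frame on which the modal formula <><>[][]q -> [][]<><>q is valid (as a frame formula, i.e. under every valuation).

This is the axiom for a generalized confluence (Geach) condition; its first-order frame correspondent is forall x forall y forall z ((x R^2 y & x R^2 z) -> exists w (y R^2 w & z R^2 w)).
A: fails — tR²t, tR²v but no w* with tR²w* and vR²w*.
B: satisfies the condition.
C: satisfies the condition.
D: satisfies the condition.
E: fails — sR²t, sR²v but no w* with tR²w* and vR²w*.
Valid on: B, C, D.

B, C, D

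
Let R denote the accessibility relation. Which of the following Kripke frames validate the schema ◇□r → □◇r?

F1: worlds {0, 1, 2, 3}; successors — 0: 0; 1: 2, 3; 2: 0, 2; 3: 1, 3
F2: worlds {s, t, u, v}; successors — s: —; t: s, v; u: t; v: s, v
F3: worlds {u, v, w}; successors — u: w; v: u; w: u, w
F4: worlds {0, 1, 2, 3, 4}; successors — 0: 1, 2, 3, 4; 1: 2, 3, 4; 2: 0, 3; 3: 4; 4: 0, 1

The schema corresponds to convergence: ∀x ∀y ∀z (Rxy ∧ Rxz → ∃w (Ryw ∧ Rzw)).
F1: fails — R12 and R13 but 2 and 3 have no common successor.
F2: fails — Rtv and Rts but v and s have no common successor.
F3: condition met.
F4: fails — R02 and R03 but 2 and 3 have no common successor.
Valid on: F3.

F3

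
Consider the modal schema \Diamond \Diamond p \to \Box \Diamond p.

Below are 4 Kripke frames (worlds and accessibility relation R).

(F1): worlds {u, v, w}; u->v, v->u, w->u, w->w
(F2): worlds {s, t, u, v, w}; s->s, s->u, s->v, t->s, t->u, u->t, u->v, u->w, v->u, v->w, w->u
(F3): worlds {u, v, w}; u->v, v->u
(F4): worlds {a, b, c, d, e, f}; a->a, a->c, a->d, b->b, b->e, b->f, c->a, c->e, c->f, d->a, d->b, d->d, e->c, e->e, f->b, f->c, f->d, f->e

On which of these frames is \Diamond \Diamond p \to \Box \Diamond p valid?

(F3)

This is the axiom for a generalized confluence (Geach) condition; its first-order frame correspondent is \forall x \forall y \forall z ((x R^2 y \wedge xRz) \to \exists w (y = w \wedge zRw)).
(F1): fails — wR²u, wRu but no t with u=t and uRt.
(F2): fails — sR²s, sRu but no w* with s=w* and uRw*.
(F3): holds.
(F4): fails — aR²b, aRa but no w with b=w and aRw.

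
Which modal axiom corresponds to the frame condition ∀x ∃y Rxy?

The condition is seriality. The D schema □s → ◇s defines it.
Suppose □s→◇s is valid. At any x set V(s)=W. Then □s at x, so ◇s at x, so x has a successor.

□s → ◇s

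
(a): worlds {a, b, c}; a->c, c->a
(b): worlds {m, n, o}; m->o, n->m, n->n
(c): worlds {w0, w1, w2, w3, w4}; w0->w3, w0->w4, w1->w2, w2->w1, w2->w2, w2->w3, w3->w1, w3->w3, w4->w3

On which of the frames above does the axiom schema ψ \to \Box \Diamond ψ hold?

(a)

This is the axiom for symmetry; its first-order frame correspondent is \forall x \forall y (Rxy \to Ryx).
(a): ✓.
(b): fails — Rnm but not Rmn.
(c): fails — Rw0w4 but not Rw4w0.
Valid on: (a).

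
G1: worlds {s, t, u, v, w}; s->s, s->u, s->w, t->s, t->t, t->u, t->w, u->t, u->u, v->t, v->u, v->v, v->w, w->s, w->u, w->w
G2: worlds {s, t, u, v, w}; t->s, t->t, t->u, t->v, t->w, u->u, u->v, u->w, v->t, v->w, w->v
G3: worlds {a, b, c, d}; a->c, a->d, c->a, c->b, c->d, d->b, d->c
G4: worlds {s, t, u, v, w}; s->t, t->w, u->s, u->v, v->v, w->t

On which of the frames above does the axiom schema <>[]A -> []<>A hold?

This is the axiom for convergence; its first-order frame correspondent is forall x forall y forall z (Rxy & Rxz -> exists w (Ryw & Rzw)).
G1: ✓.
G2: fails — Rtv and Rts but v and s have no common successor.
G3: fails — Rcd and Rcb but d and b have no common successor.
G4: fails — Ruv and Rus but v and s have no common successor.

G1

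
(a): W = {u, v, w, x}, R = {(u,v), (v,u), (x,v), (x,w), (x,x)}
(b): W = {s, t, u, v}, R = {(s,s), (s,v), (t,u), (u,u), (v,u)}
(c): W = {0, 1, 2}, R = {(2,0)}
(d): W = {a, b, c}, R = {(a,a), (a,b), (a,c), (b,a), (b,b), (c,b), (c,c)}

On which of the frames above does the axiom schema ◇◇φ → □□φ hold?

(c)

This is the axiom for a generalized confluence (Geach) condition; its first-order frame correspondent is ∀x ∀y ∀z ((xR²y ∧ xR²z) → ∃w (y = w ∧ z = w)).
(a): fails — xR²u, xR²v but u ≠ v.
(b): fails — sR²s, sR²u but s ≠ u.
(c): ✓.
(d): fails — aR²a, aR²b but a ≠ b.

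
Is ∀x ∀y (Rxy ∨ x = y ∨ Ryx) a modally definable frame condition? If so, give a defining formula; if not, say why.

Any modally definable frame class is closed under disjoint unions.
Take 2 disjoint single-world reflexive frames: each is trivially connected, but their disjoint union has 2 worlds with no edge between distinct components, so it is not connected.
So the class is not modally definable.

Not definable by any modal formula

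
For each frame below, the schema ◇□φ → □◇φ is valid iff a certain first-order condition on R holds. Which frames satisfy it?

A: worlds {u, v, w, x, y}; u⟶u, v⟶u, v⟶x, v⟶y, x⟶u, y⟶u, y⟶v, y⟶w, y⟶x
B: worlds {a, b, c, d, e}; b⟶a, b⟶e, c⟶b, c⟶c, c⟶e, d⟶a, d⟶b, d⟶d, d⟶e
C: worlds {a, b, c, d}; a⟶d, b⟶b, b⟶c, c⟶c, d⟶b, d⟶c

C

Frame correspondent (Sahlqvist): ∀x ∀y ∀z (Rxy ∧ Rxz → ∃w (Ryw ∧ Rzw)) — i.e. convergence.
A: fails — Ryx and Ryw but x and w have no common successor.
B: fails — Rba and Rba but a and a have no common successor.
C: satisfies the condition.
Valid on: C.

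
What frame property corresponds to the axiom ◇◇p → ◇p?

This schema is equivalent to the 4 axiom □p → □□p.
Its frame correspondent is transitivity — ∀x ∀y ∀z (Rxy ∧ Ryz → Rxz).

transitivity: ∀x ∀y ∀z (Rxy ∧ Ryz → Rxz)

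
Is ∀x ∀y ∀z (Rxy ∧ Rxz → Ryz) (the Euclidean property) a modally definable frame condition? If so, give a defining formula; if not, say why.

Yes, by ◇q → □◇q

This is a Sahlqvist condition; the 5 axiom ◇q → □◇q defines it.
Suppose ◇q→□◇q is valid. Take Rxy, Rxz and set V(q)={y}. Then ◇q at x, so □◇q at x, so ◇q at z, so some w with Rzw has q; w=y, i.e. Rzy. By symmetry of the argument, Ryz.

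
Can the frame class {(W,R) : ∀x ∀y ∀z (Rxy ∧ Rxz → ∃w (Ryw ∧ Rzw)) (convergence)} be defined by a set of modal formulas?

Definable; ◇□r → □◇r defines it

Yes: it is convergence, defined by the .2 schema ◇□r → □◇r.
Suppose ◇□r→□◇r is valid. Take Rxy, Rxz and set V(r)={w : Ryw}. Then □r at y so ◇□r at x, so □◇r at x, so ◇r at z, giving w with Rzw and Ryw.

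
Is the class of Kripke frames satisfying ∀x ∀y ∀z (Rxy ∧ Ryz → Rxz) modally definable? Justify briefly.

Yes, by □p → □□p

Yes: it is transitivity, defined by the 4 schema □p → □□p.
Suppose □p→□□p is valid. Take Rxy, Ryz and set V(p)={w : Rxw}. Then □p at x, so □□p at x, so □p at y, so p at z, i.e. Rxz.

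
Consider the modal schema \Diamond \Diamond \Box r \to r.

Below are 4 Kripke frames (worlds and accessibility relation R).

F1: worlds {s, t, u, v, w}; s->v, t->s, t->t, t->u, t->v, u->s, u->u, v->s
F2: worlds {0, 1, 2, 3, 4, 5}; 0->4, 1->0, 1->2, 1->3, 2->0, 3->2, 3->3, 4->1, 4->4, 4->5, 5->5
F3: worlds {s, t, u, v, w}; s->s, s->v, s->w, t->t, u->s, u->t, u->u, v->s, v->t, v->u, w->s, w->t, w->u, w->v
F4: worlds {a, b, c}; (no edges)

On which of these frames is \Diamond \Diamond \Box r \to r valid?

F4

The schema corresponds to a generalized confluence (Geach) condition: \forall x \forall y (x R^2 y \to \exists w (yRw \wedge x = w)).
F1: fails — sR²s but no w* with sRw* and s=w*.
F2: fails — 0R²4 but no w with 4Rw and 0=w.
F3: fails — sR²t but no w* with tRw* and s=w*.
F4: satisfies the condition.
Valid on: F4.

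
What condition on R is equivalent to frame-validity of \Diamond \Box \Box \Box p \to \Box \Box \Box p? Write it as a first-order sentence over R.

This is a Sahlqvist (Geach-type) schema ◇^1□^3p → □^3◇^0p.
First-order correspondent: \forall x \forall y \forall z ((xRy \wedge x R^3 z) \to \exists w (y R^3 w \wedge z = w)).

\forall x \forall y \forall z ((xRy \wedge x R^3 z) \to \exists w (y R^3 w \wedge z = w))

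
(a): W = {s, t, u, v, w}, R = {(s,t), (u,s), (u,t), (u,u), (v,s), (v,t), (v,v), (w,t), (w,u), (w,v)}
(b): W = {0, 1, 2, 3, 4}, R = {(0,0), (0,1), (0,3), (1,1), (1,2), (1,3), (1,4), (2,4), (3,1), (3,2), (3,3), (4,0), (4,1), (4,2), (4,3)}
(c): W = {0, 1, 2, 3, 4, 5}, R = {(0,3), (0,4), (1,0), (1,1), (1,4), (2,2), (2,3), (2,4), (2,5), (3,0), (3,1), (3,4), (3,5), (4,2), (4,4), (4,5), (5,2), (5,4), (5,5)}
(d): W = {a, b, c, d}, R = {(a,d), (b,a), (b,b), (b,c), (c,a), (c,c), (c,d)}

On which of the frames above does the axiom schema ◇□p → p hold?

The schema corresponds to symmetry: ∀x ∀y (Rxy → Ryx).
(a): fails — Rwt but not Rtw.
(b): fails — R32 but not R23.
(c): fails — R34 but not R43.
(d): fails — Rbc but not Rcb.

none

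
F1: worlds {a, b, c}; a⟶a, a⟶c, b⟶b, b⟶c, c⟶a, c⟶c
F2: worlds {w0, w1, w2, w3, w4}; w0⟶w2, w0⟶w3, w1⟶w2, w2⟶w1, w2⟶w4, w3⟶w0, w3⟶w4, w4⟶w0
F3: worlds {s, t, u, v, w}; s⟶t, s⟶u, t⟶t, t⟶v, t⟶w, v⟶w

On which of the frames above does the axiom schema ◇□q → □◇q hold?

Frame correspondent (Sahlqvist): ∀x ∀y ∀z (Rxy ∧ Rxz → ∃w (Ryw ∧ Rzw)) — i.e. convergence.
F1: ✓.
F2: fails — Rw2w4 and Rw2w1 but w4 and w1 have no common successor.
F3: fails — Rsu and Rsu but u and u have no common successor.
Valid on: F1.

F1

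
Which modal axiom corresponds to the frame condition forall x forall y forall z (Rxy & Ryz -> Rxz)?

□p → □□p

A defining formula is □p → □□p (the 4 axiom).
Suppose □p→□□p is valid. Take Rxy, Ryz and set V(p)={w : Rxw}. Then □p at x, so □□p at x, so □p at y, so p at z, i.e. Rxz.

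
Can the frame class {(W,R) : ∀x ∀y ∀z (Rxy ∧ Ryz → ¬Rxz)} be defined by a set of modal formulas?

If a class were modally definable it would be closed under surjective bounded morphisms (Goldblatt–Thomason).
The 3-cycle (worlds w0,w1,w2 with w0→w1→w2→w0) is intransitive. Mapping every world to a single reflexive point • is a surjective bounded morphism; the reflexive point is not intransitive (R••∧R•• but R••).
So no modal formula (or set of formulas) defines exactly the intransitive frames.

Not definable by any modal formula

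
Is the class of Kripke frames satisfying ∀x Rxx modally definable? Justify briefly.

The condition is reflexivity. A defining modal formula is □r → r.
Suppose □r→r is valid. At any x set V(r)={w : Rxw}. Then □r holds at x, so r holds at x, i.e. Rxx.

Yes, by □r → r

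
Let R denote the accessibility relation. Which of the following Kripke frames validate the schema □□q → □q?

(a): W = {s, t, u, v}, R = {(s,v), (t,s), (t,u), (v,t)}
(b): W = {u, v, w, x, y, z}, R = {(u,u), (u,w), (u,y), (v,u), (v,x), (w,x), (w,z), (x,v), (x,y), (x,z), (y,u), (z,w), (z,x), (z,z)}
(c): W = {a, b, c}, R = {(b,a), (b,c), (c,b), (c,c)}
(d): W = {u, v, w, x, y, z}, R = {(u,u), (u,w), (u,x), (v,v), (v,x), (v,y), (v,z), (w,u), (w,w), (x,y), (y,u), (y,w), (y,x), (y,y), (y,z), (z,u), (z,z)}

(d)

The schema corresponds to density: ∀x ∀y (Rxy → ∃z (Rxz ∧ Rzy)).
(a): fails — Rtu but no z with Rtz and Rzu.
(b): fails — Rvx but no t with Rvt and Rtx.
(c): fails — Rba but no z with Rbz and Rza.
(d): holds.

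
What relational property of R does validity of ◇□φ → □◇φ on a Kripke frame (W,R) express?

Convergence

Suppose ◇□φ→□◇φ is valid. Take Rxy, Rxz and set V(φ)={w : Ryw}. Then □φ at y so ◇□φ at x, so □◇φ at x, so ◇φ at z, giving w with Rzw and Ryw.
Conversely, on a frame with convergence the schema holds at every world under every valuation.
So the correspondent is convergence.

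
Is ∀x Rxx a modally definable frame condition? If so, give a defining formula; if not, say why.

Yes, by □p → p

This is a Sahlqvist condition; the T axiom □p → p defines it.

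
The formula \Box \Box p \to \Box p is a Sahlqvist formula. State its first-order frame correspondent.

density: \forall x \forall y (Rxy \to \exists z (Rxz \wedge Rzy))

This is the C4 axiom.
It corresponds to density: \forall x \forall y (Rxy \to \exists z (Rxz \wedge Rzy)).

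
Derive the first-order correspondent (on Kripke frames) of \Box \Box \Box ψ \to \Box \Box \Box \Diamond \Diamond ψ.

\forall x \forall z (x R^3 z \to \exists w (x R^3 w \wedge z R^2 w))

This is a Sahlqvist (Geach-type) schema ◇^0□^3ψ → □^3◇^2ψ.
First-order correspondent: \forall x \forall z (x R^3 z \to \exists w (x R^3 w \wedge z R^2 w)).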